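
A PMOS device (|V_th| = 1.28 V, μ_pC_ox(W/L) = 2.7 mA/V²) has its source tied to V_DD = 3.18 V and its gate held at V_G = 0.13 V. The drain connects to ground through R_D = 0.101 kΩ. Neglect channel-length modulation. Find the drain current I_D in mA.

I_D = 4.23 mA

V_SG = V_DD − V_G = 3.18 − 0.13 = 3.05 V, so V_ov = 3.05 − 1.28 = 1.77 V.
Assume saturation: I_D = ½ k_p V_ov² = 0.5 × 2.7 × 1.77² = 4.23 mA, giving V_SD = V_DD − I_D R_D = 3.18 − 4.23 × 0.101 = 2.75 V.
V_SD = 2.75 V ≥ V_ov = 1.77 V, confirming saturation.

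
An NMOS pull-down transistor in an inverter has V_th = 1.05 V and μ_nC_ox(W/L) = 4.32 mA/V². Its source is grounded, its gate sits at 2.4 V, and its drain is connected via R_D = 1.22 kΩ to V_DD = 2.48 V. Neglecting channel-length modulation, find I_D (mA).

I_D = 1.75 mA

V_GS = V_G = 2.4 V, so V_ov = 2.4 − 1.05 = 1.35 V.
Assume saturation: I_D = ½ k_n V_ov² = 0.5 × 4.32 × 1.35² = 3.94 mA, giving V_DS = V_DD − I_D R_D = 2.48 − 3.94 × 1.22 = -2.32 V.
But -2.32 V < V_ov = 1.35 V, so the device is actually in triode.
In triode I_D = k_n[V_ov V_DS − ½ V_DS²] and I_D = (V_DD − V_DS)/R_D. Equating: 2.64 V_DS² − 8.115 V_DS + 2.48 = 0, giving V_DS = 0.344 V (the root below V_ov).
I_D = (2.48 − 0.344) / 1.22 = 1.75 mA.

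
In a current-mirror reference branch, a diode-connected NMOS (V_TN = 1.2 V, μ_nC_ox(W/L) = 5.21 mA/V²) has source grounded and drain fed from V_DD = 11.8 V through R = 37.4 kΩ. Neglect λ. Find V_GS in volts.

With gate tied to drain, V_GS = V_DS ≥ V_GS − V_TN, so the device is in saturation.
KCL at the drain: ½ k_n (V_GS − V_TN)² = (V_DD − V_GS)/R.
Let x = V_GS − 1.2. Then 97.4 x² + x − 10.6 = 0, giving x = 0.325 V (positive root), so V_GS = 1.52 V.
I_D = (V_DD − V_GS)/R = (11.8 − 1.52) / 37.4 = 0.275 mA.

V_GS = 1.52 V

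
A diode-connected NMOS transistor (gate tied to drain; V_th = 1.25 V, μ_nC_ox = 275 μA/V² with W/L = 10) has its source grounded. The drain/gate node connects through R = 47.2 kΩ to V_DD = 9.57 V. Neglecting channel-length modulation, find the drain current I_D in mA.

I_D = 0.169 mA

With gate tied to drain, V_GS = V_DS ≥ V_GS − V_th, so the device is in saturation.
k_n = μ_nC_ox · (W/L) = 2.75 mA/V².
KCL at the drain: ½ k_n (V_GS − V_th)² = (V_DD − V_GS)/R.
Let x = V_GS − 1.25. Then 64.9 x² + x − 8.32 = 0, giving x = 0.35 V (positive root), so V_GS = 1.6 V.
I_D = (V_DD − V_GS)/R = (9.57 − 1.6) / 47.2 = 0.169 mA.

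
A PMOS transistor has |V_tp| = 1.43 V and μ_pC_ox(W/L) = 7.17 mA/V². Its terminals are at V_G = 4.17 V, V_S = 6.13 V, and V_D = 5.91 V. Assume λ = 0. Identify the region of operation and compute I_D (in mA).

V_SG = V_S − V_G = 6.13 − 4.17 = 1.96 V; V_SD = V_S − V_D = 6.13 − 5.91 = 0.22 V.
V_ov = V_SG − |V_tp| = 1.96 − 1.43 = 0.53 V.
Since V_SD = 0.22 V < V_ov = 0.53 V, the device is in the triode region.
I_D = k_p [V_ov · V_SD − ½ V_SD²] = 7.17 × [0.53 × 0.22 − 0.5 × 0.22²] = 0.663 mA.

Triode; I_D = 0.663 mA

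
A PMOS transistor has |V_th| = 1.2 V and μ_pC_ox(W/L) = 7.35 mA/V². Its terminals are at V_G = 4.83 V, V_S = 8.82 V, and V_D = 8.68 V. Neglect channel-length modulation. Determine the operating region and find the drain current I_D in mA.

V_SG = V_S − V_G = 8.82 − 4.83 = 3.99 V; V_SD = V_S − V_D = 8.82 − 8.68 = 0.14 V.
V_ov = V_SG − |V_th| = 3.99 − 1.2 = 2.79 V.
Since V_SD = 0.14 V < V_ov = 2.79 V, the device is in the triode region.
I_D = k_p [V_ov · V_SD − ½ V_SD²] = 7.35 × [2.79 × 0.14 − 0.5 × 0.14²] = 2.8 mA.

Triode; I_D = 2.80 mA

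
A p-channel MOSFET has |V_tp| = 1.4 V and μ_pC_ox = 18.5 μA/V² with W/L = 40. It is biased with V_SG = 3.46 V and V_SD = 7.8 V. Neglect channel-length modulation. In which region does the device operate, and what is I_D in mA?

k_p = μ_pC_ox · (W/L) = 0.74 mA/V².
V_ov = V_SG − |V_tp| = 3.46 − 1.4 = 2.06 V.
Since V_SD = 7.8 V ≥ V_ov = 2.06 V, the device is in saturation.
I_D = ½ k_p V_ov² = 0.5 × 0.74 × 2.06² = 1.57 mA.

Saturation; I_D = 1.57 mA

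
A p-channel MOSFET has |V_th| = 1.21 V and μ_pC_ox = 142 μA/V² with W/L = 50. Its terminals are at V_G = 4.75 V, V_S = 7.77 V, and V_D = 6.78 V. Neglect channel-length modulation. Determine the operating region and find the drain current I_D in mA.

V_SG = V_S − V_G = 7.77 − 4.75 = 3.02 V; V_SD = V_S − V_D = 7.77 − 6.78 = 0.99 V.
k_p = μ_pC_ox · (W/L) = 7.1 mA/V².
V_ov = V_SG − |V_th| = 3.02 − 1.21 = 1.81 V.
Since V_SD = 0.99 V < V_ov = 1.81 V, the device is in the triode region.
I_D = k_p [V_ov · V_SD − ½ V_SD²] = 7.1 × [1.81 × 0.99 − 0.5 × 0.99²] = 9.24 mA.

Triode; I_D = 9.24 mA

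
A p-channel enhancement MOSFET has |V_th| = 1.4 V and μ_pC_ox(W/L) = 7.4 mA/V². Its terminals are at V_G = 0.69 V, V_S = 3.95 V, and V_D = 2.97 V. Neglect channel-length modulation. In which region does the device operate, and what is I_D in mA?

Triode; I_D = 9.94 mA

V_SG = V_S − V_G = 3.95 − 0.69 = 3.26 V; V_SD = V_S − V_D = 3.95 − 2.97 = 0.98 V.
V_ov = V_SG − |V_th| = 3.26 − 1.4 = 1.86 V.
Since V_SD = 0.98 V < V_ov = 1.86 V, the device is in the triode region.
I_D = k_p [V_ov · V_SD − ½ V_SD²] = 7.4 × [1.86 × 0.98 − 0.5 × 0.98²] = 9.94 mA.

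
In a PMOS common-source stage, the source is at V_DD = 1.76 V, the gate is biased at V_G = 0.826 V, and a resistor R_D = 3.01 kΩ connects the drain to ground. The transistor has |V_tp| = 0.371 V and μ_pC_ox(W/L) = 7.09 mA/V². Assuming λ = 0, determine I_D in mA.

V_SG = V_DD − V_G = 1.76 − 0.826 = 0.934 V, so V_ov = 0.934 − 0.371 = 0.563 V.
Assume saturation: I_D = ½ k_p V_ov² = 0.5 × 7.09 × 0.563² = 1.12 mA, giving V_SD = V_DD − I_D R_D = 1.76 − 1.12 × 3.01 = -1.62 V.
But -1.62 V < V_ov = 0.563 V, so the device is actually in triode.
In triode I_D = k_p[V_ov V_SD − ½ V_SD²] and I_D = (V_DD − V_SD)/R_D. Equating: 10.7 V_SD² − 13.01 V_SD + 1.76 = 0, giving V_SD = 0.155 V (the root below V_ov).
I_D = (1.76 − 0.155) / 3.01 = 0.533 mA.

I_D = 0.533 mA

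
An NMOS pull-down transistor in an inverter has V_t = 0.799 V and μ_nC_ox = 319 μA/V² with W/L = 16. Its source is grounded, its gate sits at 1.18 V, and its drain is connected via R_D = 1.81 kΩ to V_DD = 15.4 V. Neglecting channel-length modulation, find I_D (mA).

I_D = 0.370 mA

V_GS = V_G = 1.18 V, so V_ov = 1.18 − 0.799 = 0.381 V.
k_n = μ_nC_ox · (W/L) = 5.104 mA/V².
Assume saturation: I_D = ½ k_n V_ov² = 0.5 × 5.104 × 0.381² = 0.37 mA, giving V_DS = V_DD − I_D R_D = 15.4 − 0.37 × 1.81 = 14.7 V.
V_DS = 14.7 V ≥ V_ov = 0.381 V, confirming saturation.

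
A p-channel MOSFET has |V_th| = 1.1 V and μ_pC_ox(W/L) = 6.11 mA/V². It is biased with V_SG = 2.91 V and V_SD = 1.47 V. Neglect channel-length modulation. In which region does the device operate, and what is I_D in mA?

V_ov = V_SG − |V_th| = 2.91 − 1.1 = 1.81 V.
Since V_SD = 1.47 V < V_ov = 1.81 V, the device is in the triode region.
I_D = k_p [V_ov · V_SD − ½ V_SD²] = 6.11 × [1.81 × 1.47 − 0.5 × 1.47²] = 9.66 mA.

Triode; I_D = 9.66 mA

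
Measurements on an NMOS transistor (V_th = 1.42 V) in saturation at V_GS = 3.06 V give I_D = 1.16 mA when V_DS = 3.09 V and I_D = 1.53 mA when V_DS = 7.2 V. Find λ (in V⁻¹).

With V_GS fixed, I_D ∝ (1 + λ V_DS) in saturation, so I_D2/I_D1 = (1 + λ V_DS2)/(1 + λ V_DS1).
1.53/1.16 = 1.319 = (1 + 7.2 λ)/(1 + 3.09 λ).
Solving: λ (I_D1 V_DS2 − I_D2 V_DS1) = I_D2 − I_D1, so λ = (1.53 − 1.16) / (1.16 × 7.2 − 1.53 × 3.09) = 0.37 / 3.62 = 0.102 V⁻¹.

λ = 0.102 V⁻¹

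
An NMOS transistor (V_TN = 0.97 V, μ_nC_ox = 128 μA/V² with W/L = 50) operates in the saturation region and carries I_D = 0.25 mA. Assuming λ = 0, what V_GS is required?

k_n = μ_nC_ox · (W/L) = 6.4 mA/V².
In saturation I_D = ½ k_n (V_GS − V_TN)², so V_GS − V_TN = √(2 I_D / k_n) = √(2 × 0.25 / 6.4) = 0.28 V.
V_GS = 0.97 + 0.28 = 1.25 V.

V_GS = 1.25 V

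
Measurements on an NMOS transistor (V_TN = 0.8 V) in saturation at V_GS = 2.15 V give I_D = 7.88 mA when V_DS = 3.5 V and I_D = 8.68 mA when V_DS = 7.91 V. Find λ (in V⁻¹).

With V_GS fixed, I_D ∝ (1 + λ V_DS) in saturation, so I_D2/I_D1 = (1 + λ V_DS2)/(1 + λ V_DS1).
8.68/7.88 = 1.102 = (1 + 7.91 λ)/(1 + 3.5 λ).
Solving: λ (I_D1 V_DS2 − I_D2 V_DS1) = I_D2 − I_D1, so λ = (8.68 − 7.88) / (7.88 × 7.91 − 8.68 × 3.5) = 0.8 / 32 = 0.025 V⁻¹.

λ = 0.0250 V⁻¹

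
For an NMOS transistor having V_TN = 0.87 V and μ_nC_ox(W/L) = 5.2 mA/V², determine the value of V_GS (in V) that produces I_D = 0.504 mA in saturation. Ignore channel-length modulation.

V_GS = 1.31 V

In saturation I_D = ½ k_n (V_GS − V_TN)², so V_GS − V_TN = √(2 I_D / k_n) = √(2 × 0.504 / 5.2) = 0.44 V.
V_GS = 0.87 + 0.44 = 1.31 V.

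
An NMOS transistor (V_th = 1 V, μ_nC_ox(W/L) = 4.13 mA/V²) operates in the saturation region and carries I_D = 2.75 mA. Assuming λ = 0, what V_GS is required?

In saturation I_D = ½ k_n (V_GS − V_th)², so V_GS − V_th = √(2 I_D / k_n) = √(2 × 2.75 / 4.13) = 1.15 V.
V_GS = 1 + 1.15 = 2.15 V.

V_GS = 2.15 V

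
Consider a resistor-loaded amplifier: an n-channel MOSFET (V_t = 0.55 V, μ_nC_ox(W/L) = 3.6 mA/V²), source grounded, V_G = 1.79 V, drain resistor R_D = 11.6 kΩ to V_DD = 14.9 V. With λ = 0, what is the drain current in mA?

V_GS = V_G = 1.79 V, so V_ov = 1.79 − 0.55 = 1.24 V.
Assume saturation: I_D = ½ k_n V_ov² = 0.5 × 3.6 × 1.24² = 2.77 mA, giving V_DS = V_DD − I_D R_D = 14.9 − 2.77 × 11.6 = -17.2 V.
But -17.2 V < V_ov = 1.24 V, so the device is actually in triode.
In triode I_D = k_n[V_ov V_DS − ½ V_DS²] and I_D = (V_DD − V_DS)/R_D. Equating: 20.9 V_DS² − 52.78 V_DS + 14.9 = 0, giving V_DS = 0.324 V (the root below V_ov).
I_D = (14.9 − 0.324) / 11.6 = 1.26 mA.

I_D = 1.26 mA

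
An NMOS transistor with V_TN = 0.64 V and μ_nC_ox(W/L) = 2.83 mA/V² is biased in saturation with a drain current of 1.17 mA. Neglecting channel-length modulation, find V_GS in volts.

V_GS = 1.55 V

In saturation I_D = ½ k_n (V_GS − V_TN)², so V_GS − V_TN = √(2 I_D / k_n) = √(2 × 1.17 / 2.83) = 0.909 V.
V_GS = 0.64 + 0.909 = 1.55 V.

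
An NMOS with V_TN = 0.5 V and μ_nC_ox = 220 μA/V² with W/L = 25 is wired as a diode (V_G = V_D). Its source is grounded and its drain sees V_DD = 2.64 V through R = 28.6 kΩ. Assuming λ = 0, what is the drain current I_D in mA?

With gate tied to drain, V_GS = V_DS ≥ V_GS − V_TN, so the device is in saturation.
k_n = μ_nC_ox · (W/L) = 5.5 mA/V².
KCL at the drain: ½ k_n (V_GS − V_TN)² = (V_DD − V_GS)/R.
Let x = V_GS − 0.5. Then 78.7 x² + x − 2.14 = 0, giving x = 0.159 V (positive root), so V_GS = 0.659 V.
I_D = (V_DD − V_GS)/R = (2.64 − 0.659) / 28.6 = 0.0693 mA.

I_D = 0.0693 mA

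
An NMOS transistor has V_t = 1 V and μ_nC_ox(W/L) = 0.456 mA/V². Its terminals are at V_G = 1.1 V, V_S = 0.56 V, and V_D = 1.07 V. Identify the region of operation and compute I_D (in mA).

Cutoff; I_D = 0 mA

V_GS = V_G − V_S = 1.1 − 0.56 = 0.54 V; V_DS = V_D − V_S = 1.07 − 0.56 = 0.51 V.
V_GS = 0.54 V < V_t = 1 V, so the transistor is in cutoff.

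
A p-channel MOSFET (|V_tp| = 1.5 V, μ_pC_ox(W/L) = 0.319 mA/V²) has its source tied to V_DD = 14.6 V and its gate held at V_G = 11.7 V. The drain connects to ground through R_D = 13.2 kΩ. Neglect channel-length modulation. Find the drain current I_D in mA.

V_SG = V_DD − V_G = 14.6 − 11.7 = 2.9 V, so V_ov = 2.9 − 1.5 = 1.4 V.
Assume saturation: I_D = ½ k_p V_ov² = 0.5 × 0.319 × 1.4² = 0.313 mA, giving V_SD = V_DD − I_D R_D = 14.6 − 0.313 × 13.2 = 10.5 V.
V_SD = 10.5 V ≥ V_ov = 1.4 V, confirming saturation.

I_D = 0.313 mA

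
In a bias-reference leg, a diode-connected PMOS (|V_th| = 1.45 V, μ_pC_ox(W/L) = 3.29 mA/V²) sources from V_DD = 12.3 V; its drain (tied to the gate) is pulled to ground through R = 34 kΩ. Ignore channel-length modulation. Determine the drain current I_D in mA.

With gate tied to drain, V_SG = V_SD ≥ V_SG − |V_th|, so the device is in saturation.
KCL at the drain: ½ k_p (V_SG − |V_th|)² = (V_DD − V_SG)/R.
Let x = V_SG − 1.45. Then 55.9 x² + x − 10.85 = 0, giving x = 0.432 V (positive root), so V_SG = 1.88 V.
I_D = (V_DD − V_SG)/R = (12.3 − 1.88) / 34 = 0.306 mA.

I_D = 0.306 mA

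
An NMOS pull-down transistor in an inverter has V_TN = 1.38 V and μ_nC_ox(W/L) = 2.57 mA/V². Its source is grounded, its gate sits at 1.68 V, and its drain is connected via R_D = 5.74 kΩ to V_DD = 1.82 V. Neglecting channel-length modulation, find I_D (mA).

V_GS = V_G = 1.68 V, so V_ov = 1.68 − 1.38 = 0.3 V.
Assume saturation: I_D = ½ k_n V_ov² = 0.5 × 2.57 × 0.3² = 0.116 mA, giving V_DS = V_DD − I_D R_D = 1.82 − 0.116 × 5.74 = 1.16 V.
V_DS = 1.16 V ≥ V_ov = 0.3 V, confirming saturation.

I_D = 0.116 mA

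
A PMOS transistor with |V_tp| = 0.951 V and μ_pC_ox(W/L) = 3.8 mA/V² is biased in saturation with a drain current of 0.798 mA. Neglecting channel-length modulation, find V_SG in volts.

In saturation I_D = ½ k_p (V_SG − |V_tp|)², so V_SG − |V_tp| = √(2 I_D / k_p) = √(2 × 0.798 / 3.8) = 0.648 V.
V_SG = 0.951 + 0.648 = 1.6 V.

V_SG = 1.60 V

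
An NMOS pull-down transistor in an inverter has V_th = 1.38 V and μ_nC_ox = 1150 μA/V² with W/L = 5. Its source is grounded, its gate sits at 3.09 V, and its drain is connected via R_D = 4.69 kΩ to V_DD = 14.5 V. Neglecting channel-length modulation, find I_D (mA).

V_GS = V_G = 3.09 V, so V_ov = 3.09 − 1.38 = 1.71 V.
k_n = μ_nC_ox · (W/L) = 5.75 mA/V².
Assume saturation: I_D = ½ k_n V_ov² = 0.5 × 5.75 × 1.71² = 8.41 mA, giving V_DS = V_DD − I_D R_D = 14.5 − 8.41 × 4.69 = -24.9 V.
But -24.9 V < V_ov = 1.71 V, so the device is actually in triode.
In triode I_D = k_n[V_ov V_DS − ½ V_DS²] and I_D = (V_DD − V_DS)/R_D. Equating: 13.5 V_DS² − 47.11 V_DS + 14.5 = 0, giving V_DS = 0.341 V (the root below V_ov).
I_D = (14.5 − 0.341) / 4.69 = 3.02 mA.

I_D = 3.02 mA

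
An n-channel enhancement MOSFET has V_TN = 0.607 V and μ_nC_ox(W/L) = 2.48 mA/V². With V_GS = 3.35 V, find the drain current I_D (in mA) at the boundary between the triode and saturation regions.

I_D = 9.33 mA

At the boundary V_DS = V_ov = V_GS − V_TN = 3.35 − 0.607 = 2.74 V.
I_D = ½ k_n V_ov² = 0.5 × 2.48 × 2.74² = 9.33 mA.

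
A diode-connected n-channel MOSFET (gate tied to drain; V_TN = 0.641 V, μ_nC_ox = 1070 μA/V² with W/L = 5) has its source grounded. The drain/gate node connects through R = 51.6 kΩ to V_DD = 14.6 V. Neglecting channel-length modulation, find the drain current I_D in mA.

I_D = 0.264 mA

With gate tied to drain, V_GS = V_DS ≥ V_GS − V_TN, so the device is in saturation.
k_n = μ_nC_ox · (W/L) = 5.35 mA/V².
KCL at the drain: ½ k_n (V_GS − V_TN)² = (V_DD − V_GS)/R.
Let x = V_GS − 0.641. Then 138 x² + x − 13.96 = 0, giving x = 0.314 V (positive root), so V_GS = 0.955 V.
I_D = (V_DD − V_GS)/R = (14.6 − 0.955) / 51.6 = 0.264 mA.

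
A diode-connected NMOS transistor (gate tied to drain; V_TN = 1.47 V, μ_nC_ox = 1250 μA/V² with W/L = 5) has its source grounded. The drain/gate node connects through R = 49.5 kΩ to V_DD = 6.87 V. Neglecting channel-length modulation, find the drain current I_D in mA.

With gate tied to drain, V_GS = V_DS ≥ V_GS − V_TN, so the device is in saturation.
k_n = μ_nC_ox · (W/L) = 6.25 mA/V².
KCL at the drain: ½ k_n (V_GS − V_TN)² = (V_DD − V_GS)/R.
Let x = V_GS − 1.47. Then 155 x² + x − 5.4 = 0, giving x = 0.184 V (positive root), so V_GS = 1.65 V.
I_D = (V_DD − V_GS)/R = (6.87 − 1.65) / 49.5 = 0.105 mA.

I_D = 0.105 mA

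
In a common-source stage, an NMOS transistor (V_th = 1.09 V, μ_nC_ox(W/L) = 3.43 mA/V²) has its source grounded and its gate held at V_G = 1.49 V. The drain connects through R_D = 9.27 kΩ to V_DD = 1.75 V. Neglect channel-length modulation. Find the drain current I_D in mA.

I_D = 0.172 mA

V_GS = V_G = 1.49 V, so V_ov = 1.49 − 1.09 = 0.4 V.
Assume saturation: I_D = ½ k_n V_ov² = 0.5 × 3.43 × 0.4² = 0.274 mA, giving V_DS = V_DD − I_D R_D = 1.75 − 0.274 × 9.27 = -0.794 V.
But -0.794 V < V_ov = 0.4 V, so the device is actually in triode.
In triode I_D = k_n[V_ov V_DS − ½ V_DS²] and I_D = (V_DD − V_DS)/R_D. Equating: 15.9 V_DS² − 13.72 V_DS + 1.75 = 0, giving V_DS = 0.156 V (the root below V_ov).
I_D = (1.75 − 0.156) / 9.27 = 0.172 mA.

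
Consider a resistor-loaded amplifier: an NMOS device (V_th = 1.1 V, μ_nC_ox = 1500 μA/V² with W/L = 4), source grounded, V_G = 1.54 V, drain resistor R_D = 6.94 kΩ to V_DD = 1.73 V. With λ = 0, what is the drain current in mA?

V_GS = V_G = 1.54 V, so V_ov = 1.54 − 1.1 = 0.44 V.
k_n = μ_nC_ox · (W/L) = 6 mA/V².
Assume saturation: I_D = ½ k_n V_ov² = 0.5 × 6 × 0.44² = 0.581 mA, giving V_DS = V_DD − I_D R_D = 1.73 − 0.581 × 6.94 = -2.3 V.
But -2.3 V < V_ov = 0.44 V, so the device is actually in triode.
In triode I_D = k_n[V_ov V_DS − ½ V_DS²] and I_D = (V_DD − V_DS)/R_D. Equating: 20.8 V_DS² − 19.32 V_DS + 1.73 = 0, giving V_DS = 0.1 V (the root below V_ov).
I_D = (1.73 − 0.1) / 6.94 = 0.235 mA.

I_D = 0.235 mA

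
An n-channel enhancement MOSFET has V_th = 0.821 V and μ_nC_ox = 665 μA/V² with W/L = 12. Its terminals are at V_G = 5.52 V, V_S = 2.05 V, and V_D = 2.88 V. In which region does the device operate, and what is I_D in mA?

V_GS = V_G − V_S = 5.52 − 2.05 = 3.47 V; V_DS = V_D − V_S = 2.88 − 2.05 = 0.83 V.
k_n = μ_nC_ox · (W/L) = 7.98 mA/V².
V_ov = V_GS − V_th = 3.47 − 0.821 = 2.65 V.
Since V_DS = 0.83 V < V_ov = 2.65 V, the device is in the triode region.
I_D = k_n [V_ov · V_DS − ½ V_DS²] = 7.98 × [2.65 × 0.83 − 0.5 × 0.83²] = 14.8 mA.

Triode; I_D = 14.8 mA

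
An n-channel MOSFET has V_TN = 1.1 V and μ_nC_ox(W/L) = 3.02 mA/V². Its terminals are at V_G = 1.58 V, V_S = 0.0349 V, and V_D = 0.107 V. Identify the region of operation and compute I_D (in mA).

V_GS = V_G − V_S = 1.58 − 0.0349 = 1.55 V; V_DS = V_D − V_S = 0.107 − 0.0349 = 0.0721 V.
V_ov = V_GS − V_TN = 1.55 − 1.1 = 0.445 V.
Since V_DS = 0.0721 V < V_ov = 0.445 V, the device is in the triode region.
I_D = k_n [V_ov · V_DS − ½ V_DS²] = 3.02 × [0.445 × 0.0721 − 0.5 × 0.0721²] = 0.0891 mA.

Triode; I_D = 0.0891 mA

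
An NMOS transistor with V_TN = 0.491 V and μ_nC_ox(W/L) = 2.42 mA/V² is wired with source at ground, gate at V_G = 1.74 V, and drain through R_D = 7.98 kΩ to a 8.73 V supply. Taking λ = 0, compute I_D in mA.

V_GS = V_G = 1.74 V, so V_ov = 1.74 − 0.491 = 1.25 V.
Assume saturation: I_D = ½ k_n V_ov² = 0.5 × 2.42 × 1.25² = 1.89 mA, giving V_DS = V_DD − I_D R_D = 8.73 − 1.89 × 7.98 = -6.33 V.
But -6.33 V < V_ov = 1.25 V, so the device is actually in triode.
In triode I_D = k_n[V_ov V_DS − ½ V_DS²] and I_D = (V_DD − V_DS)/R_D. Equating: 9.66 V_DS² − 25.12 V_DS + 8.73 = 0, giving V_DS = 0.413 V (the root below V_ov).
I_D = (8.73 − 0.413) / 7.98 = 1.04 mA.

I_D = 1.04 mA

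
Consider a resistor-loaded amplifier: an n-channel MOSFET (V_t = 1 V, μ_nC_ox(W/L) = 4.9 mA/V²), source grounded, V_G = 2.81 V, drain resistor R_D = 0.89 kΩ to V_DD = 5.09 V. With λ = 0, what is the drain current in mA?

V_GS = V_G = 2.81 V, so V_ov = 2.81 − 1 = 1.81 V.
Assume saturation: I_D = ½ k_n V_ov² = 0.5 × 4.9 × 1.81² = 8.03 mA, giving V_DS = V_DD − I_D R_D = 5.09 − 8.03 × 0.89 = -2.05 V.
But -2.05 V < V_ov = 1.81 V, so the device is actually in triode.
In triode I_D = k_n[V_ov V_DS − ½ V_DS²] and I_D = (V_DD − V_DS)/R_D. Equating: 2.18 V_DS² − 8.893 V_DS + 5.09 = 0, giving V_DS = 0.689 V (the root below V_ov).
I_D = (5.09 − 0.689) / 0.89 = 4.95 mA.

I_D = 4.95 mA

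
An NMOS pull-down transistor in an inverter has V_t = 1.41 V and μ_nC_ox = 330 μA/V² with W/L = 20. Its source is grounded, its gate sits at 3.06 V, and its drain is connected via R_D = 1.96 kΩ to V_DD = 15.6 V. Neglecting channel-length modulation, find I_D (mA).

I_D = 7.46 mA

V_GS = V_G = 3.06 V, so V_ov = 3.06 − 1.41 = 1.65 V.
k_n = μ_nC_ox · (W/L) = 6.6 mA/V².
Assume saturation: I_D = ½ k_n V_ov² = 0.5 × 6.6 × 1.65² = 8.98 mA, giving V_DS = V_DD − I_D R_D = 15.6 − 8.98 × 1.96 = -2.01 V.
But -2.01 V < V_ov = 1.65 V, so the device is actually in triode.
In triode I_D = k_n[V_ov V_DS − ½ V_DS²] and I_D = (V_DD − V_DS)/R_D. Equating: 6.47 V_DS² − 22.34 V_DS + 15.6 = 0, giving V_DS = 0.971 V (the root below V_ov).
I_D = (15.6 − 0.971) / 1.96 = 7.46 mA.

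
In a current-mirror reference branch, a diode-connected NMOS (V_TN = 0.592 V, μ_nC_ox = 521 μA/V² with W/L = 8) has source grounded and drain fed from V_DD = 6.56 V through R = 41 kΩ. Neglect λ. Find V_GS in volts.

With gate tied to drain, V_GS = V_DS ≥ V_GS − V_TN, so the device is in saturation.
k_n = μ_nC_ox · (W/L) = 4.168 mA/V².
KCL at the drain: ½ k_n (V_GS − V_TN)² = (V_DD − V_GS)/R.
Let x = V_GS − 0.592. Then 85.4 x² + x − 5.968 = 0, giving x = 0.258 V (positive root), so V_GS = 0.85 V.
I_D = (V_DD − V_GS)/R = (6.56 − 0.85) / 41 = 0.139 mA.

V_GS = 0.850 V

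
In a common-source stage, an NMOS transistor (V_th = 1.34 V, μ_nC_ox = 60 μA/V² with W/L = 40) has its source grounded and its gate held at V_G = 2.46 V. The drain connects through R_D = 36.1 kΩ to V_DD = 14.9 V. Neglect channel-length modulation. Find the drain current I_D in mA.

V_GS = V_G = 2.46 V, so V_ov = 2.46 − 1.34 = 1.12 V.
k_n = μ_nC_ox · (W/L) = 2.4 mA/V².
Assume saturation: I_D = ½ k_n V_ov² = 0.5 × 2.4 × 1.12² = 1.51 mA, giving V_DS = V_DD − I_D R_D = 14.9 − 1.51 × 36.1 = -39.4 V.
But -39.4 V < V_ov = 1.12 V, so the device is actually in triode.
In triode I_D = k_n[V_ov V_DS − ½ V_DS²] and I_D = (V_DD − V_DS)/R_D. Equating: 43.3 V_DS² − 98.04 V_DS + 14.9 = 0, giving V_DS = 0.164 V (the root below V_ov).
I_D = (14.9 − 0.164) / 36.1 = 0.408 mA.

I_D = 0.408 mA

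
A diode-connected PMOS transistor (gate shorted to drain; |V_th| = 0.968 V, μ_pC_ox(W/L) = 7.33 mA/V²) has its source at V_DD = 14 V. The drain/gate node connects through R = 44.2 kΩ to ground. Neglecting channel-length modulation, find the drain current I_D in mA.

I_D = 0.288 mA

With gate tied to drain, V_SG = V_SD ≥ V_SG − |V_th|, so the device is in saturation.
KCL at the drain: ½ k_p (V_SG − |V_th|)² = (V_DD − V_SG)/R.
Let x = V_SG − 0.968. Then 162 x² + x − 13.03 = 0, giving x = 0.281 V (positive root), so V_SG = 1.25 V.
I_D = (V_DD − V_SG)/R = (14 − 1.25) / 44.2 = 0.288 mA.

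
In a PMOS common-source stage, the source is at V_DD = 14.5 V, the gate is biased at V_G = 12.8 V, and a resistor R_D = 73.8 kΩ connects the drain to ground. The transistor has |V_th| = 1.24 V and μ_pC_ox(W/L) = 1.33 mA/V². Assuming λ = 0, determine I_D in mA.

I_D = 0.141 mA

V_SG = V_DD − V_G = 14.5 − 12.8 = 1.7 V, so V_ov = 1.7 − 1.24 = 0.46 V.
Assume saturation: I_D = ½ k_p V_ov² = 0.5 × 1.33 × 0.46² = 0.141 mA, giving V_SD = V_DD − I_D R_D = 14.5 − 0.141 × 73.8 = 4.12 V.
V_SD = 4.12 V ≥ V_ov = 0.46 V, confirming saturation.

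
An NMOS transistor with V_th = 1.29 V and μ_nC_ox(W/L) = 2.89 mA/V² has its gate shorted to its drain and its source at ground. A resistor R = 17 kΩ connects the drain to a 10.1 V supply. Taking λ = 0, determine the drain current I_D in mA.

With gate tied to drain, V_GS = V_DS ≥ V_GS − V_th, so the device is in saturation.
KCL at the drain: ½ k_n (V_GS − V_th)² = (V_DD − V_GS)/R.
Let x = V_GS − 1.29. Then 24.6 x² + x − 8.81 = 0, giving x = 0.579 V (positive root), so V_GS = 1.87 V.
I_D = (V_DD − V_GS)/R = (10.1 − 1.87) / 17 = 0.484 mA.

I_D = 0.484 mA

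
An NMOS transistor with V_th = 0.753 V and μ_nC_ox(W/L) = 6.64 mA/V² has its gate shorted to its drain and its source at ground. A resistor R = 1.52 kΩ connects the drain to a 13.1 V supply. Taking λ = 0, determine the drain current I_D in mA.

With gate tied to drain, V_GS = V_DS ≥ V_GS − V_th, so the device is in saturation.
KCL at the drain: ½ k_n (V_GS − V_th)² = (V_DD − V_GS)/R.
Let x = V_GS − 0.753. Then 5.05 x² + x − 12.35 = 0, giving x = 1.47 V (positive root), so V_GS = 2.22 V.
I_D = (V_DD − V_GS)/R = (13.1 − 2.22) / 1.52 = 7.16 mA.

I_D = 7.16 mA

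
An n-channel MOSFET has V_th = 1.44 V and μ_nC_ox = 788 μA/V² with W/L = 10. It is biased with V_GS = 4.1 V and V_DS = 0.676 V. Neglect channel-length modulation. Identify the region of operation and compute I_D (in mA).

Triode; I_D = 12.4 mA

k_n = μ_nC_ox · (W/L) = 7.88 mA/V².
V_ov = V_GS − V_th = 4.1 − 1.44 = 2.66 V.
Since V_DS = 0.676 V < V_ov = 2.66 V, the device is in the triode region.
I_D = k_n [V_ov · V_DS − ½ V_DS²] = 7.88 × [2.66 × 0.676 − 0.5 × 0.676²] = 12.4 mA.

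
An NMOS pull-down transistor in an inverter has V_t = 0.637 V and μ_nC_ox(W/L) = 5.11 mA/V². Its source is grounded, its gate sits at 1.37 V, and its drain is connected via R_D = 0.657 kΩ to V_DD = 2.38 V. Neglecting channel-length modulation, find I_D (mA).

I_D = 1.37 mA

V_GS = V_G = 1.37 V, so V_ov = 1.37 − 0.637 = 0.733 V.
Assume saturation: I_D = ½ k_n V_ov² = 0.5 × 5.11 × 0.733² = 1.37 mA, giving V_DS = V_DD − I_D R_D = 2.38 − 1.37 × 0.657 = 1.48 V.
V_DS = 1.48 V ≥ V_ov = 0.733 V, confirming saturation.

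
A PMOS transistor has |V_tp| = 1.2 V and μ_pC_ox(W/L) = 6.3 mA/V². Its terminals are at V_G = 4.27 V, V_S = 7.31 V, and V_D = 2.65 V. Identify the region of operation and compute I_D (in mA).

V_SG = V_S − V_G = 7.31 − 4.27 = 3.04 V; V_SD = V_S − V_D = 7.31 − 2.65 = 4.66 V.
V_ov = V_SG − |V_tp| = 3.04 − 1.2 = 1.84 V.
Since V_SD = 4.66 V ≥ V_ov = 1.84 V, the device is in saturation.
I_D = ½ k_p V_ov² = 0.5 × 6.3 × 1.84² = 10.7 mA.

Saturation; I_D = 10.7 mA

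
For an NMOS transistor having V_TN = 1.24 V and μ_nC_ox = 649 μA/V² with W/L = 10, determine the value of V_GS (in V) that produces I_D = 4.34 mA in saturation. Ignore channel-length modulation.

V_GS = 2.40 V

k_n = μ_nC_ox · (W/L) = 6.49 mA/V².
In saturation I_D = ½ k_n (V_GS − V_TN)², so V_GS − V_TN = √(2 I_D / k_n) = √(2 × 4.34 / 6.49) = 1.16 V.
V_GS = 1.24 + 1.16 = 2.4 V.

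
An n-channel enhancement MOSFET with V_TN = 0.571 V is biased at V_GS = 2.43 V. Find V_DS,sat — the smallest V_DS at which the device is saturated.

V_DS,sat = 1.86 V

The boundary between triode and saturation is V_DS = V_GS − V_TN = V_ov.
V_ov = 2.43 − 0.571 = 1.86 V.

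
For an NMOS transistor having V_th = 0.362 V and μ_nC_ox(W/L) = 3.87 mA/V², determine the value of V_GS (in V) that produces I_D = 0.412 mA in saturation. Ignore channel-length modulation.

V_GS = 0.823 V

In saturation I_D = ½ k_n (V_GS − V_th)², so V_GS − V_th = √(2 I_D / k_n) = √(2 × 0.412 / 3.87) = 0.461 V.
V_GS = 0.362 + 0.461 = 0.823 V.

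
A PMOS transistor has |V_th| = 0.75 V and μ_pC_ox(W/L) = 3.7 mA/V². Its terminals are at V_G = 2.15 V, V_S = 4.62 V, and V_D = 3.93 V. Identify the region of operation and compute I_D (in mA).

Triode; I_D = 3.51 mA

V_SG = V_S − V_G = 4.62 − 2.15 = 2.47 V; V_SD = V_S − V_D = 4.62 − 3.93 = 0.69 V.
V_ov = V_SG − |V_th| = 2.47 − 0.75 = 1.72 V.
Since V_SD = 0.69 V < V_ov = 1.72 V, the device is in the triode region.
I_D = k_p [V_ov · V_SD − ½ V_SD²] = 3.7 × [1.72 × 0.69 − 0.5 × 0.69²] = 3.51 mA.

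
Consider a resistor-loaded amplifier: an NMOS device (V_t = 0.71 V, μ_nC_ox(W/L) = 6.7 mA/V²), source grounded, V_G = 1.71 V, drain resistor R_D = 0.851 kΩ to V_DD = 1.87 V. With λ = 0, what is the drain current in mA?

V_GS = V_G = 1.71 V, so V_ov = 1.71 − 0.71 = 1 V.
Assume saturation: I_D = ½ k_n V_ov² = 0.5 × 6.7 × 1² = 3.35 mA, giving V_DS = V_DD − I_D R_D = 1.87 − 3.35 × 0.851 = -0.981 V.
But -0.981 V < V_ov = 1 V, so the device is actually in triode.
In triode I_D = k_n[V_ov V_DS − ½ V_DS²] and I_D = (V_DD − V_DS)/R_D. Equating: 2.85 V_DS² − 6.702 V_DS + 1.87 = 0, giving V_DS = 0.324 V (the root below V_ov).
I_D = (1.87 − 0.324) / 0.851 = 1.82 mA.

I_D = 1.82 mA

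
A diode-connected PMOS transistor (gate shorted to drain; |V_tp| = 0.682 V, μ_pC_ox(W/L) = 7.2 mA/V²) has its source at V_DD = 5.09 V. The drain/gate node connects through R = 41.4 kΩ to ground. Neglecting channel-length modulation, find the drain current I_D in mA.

With gate tied to drain, V_SG = V_SD ≥ V_SG − |V_tp|, so the device is in saturation.
KCL at the drain: ½ k_p (V_SG − |V_tp|)² = (V_DD − V_SG)/R.
Let x = V_SG − 0.682. Then 149 x² + x − 4.408 = 0, giving x = 0.169 V (positive root), so V_SG = 0.851 V.
I_D = (V_DD − V_SG)/R = (5.09 − 0.851) / 41.4 = 0.102 mA.

I_D = 0.102 mA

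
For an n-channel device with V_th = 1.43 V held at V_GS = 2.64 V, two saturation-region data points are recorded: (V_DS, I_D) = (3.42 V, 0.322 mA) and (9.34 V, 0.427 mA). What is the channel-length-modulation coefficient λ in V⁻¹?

λ = 0.0679 V⁻¹

With V_GS fixed, I_D ∝ (1 + λ V_DS) in saturation, so I_D2/I_D1 = (1 + λ V_DS2)/(1 + λ V_DS1).
0.427/0.322 = 1.326 = (1 + 9.34 λ)/(1 + 3.42 λ).
Solving: λ (I_D1 V_DS2 − I_D2 V_DS1) = I_D2 − I_D1, so λ = (0.427 − 0.322) / (0.322 × 9.34 − 0.427 × 3.42) = 0.105 / 1.55 = 0.0679 V⁻¹.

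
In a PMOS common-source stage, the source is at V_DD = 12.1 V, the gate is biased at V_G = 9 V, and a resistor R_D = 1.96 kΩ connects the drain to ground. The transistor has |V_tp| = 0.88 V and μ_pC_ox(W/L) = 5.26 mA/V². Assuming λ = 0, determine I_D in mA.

I_D = 5.88 mA

V_SG = V_DD − V_G = 12.1 − 9 = 3.1 V, so V_ov = 3.1 − 0.88 = 2.22 V.
Assume saturation: I_D = ½ k_p V_ov² = 0.5 × 5.26 × 2.22² = 13 mA, giving V_SD = V_DD − I_D R_D = 12.1 − 13 × 1.96 = -13.3 V.
But -13.3 V < V_ov = 2.22 V, so the device is actually in triode.
In triode I_D = k_p[V_ov V_SD − ½ V_SD²] and I_D = (V_DD − V_SD)/R_D. Equating: 5.15 V_SD² − 23.89 V_SD + 12.1 = 0, giving V_SD = 0.579 V (the root below V_ov).
I_D = (12.1 − 0.579) / 1.96 = 5.88 mA.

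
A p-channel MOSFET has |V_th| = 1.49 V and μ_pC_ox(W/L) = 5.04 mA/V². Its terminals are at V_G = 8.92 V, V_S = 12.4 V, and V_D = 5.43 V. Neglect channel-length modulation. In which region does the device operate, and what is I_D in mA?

Saturation; I_D = 9.98 mA

V_SG = V_S − V_G = 12.4 − 8.92 = 3.48 V; V_SD = V_S − V_D = 12.4 − 5.43 = 6.97 V.
V_ov = V_SG − |V_th| = 3.48 − 1.49 = 1.99 V.
Since V_SD = 6.97 V ≥ V_ov = 1.99 V, the device is in saturation.
I_D = ½ k_p V_ov² = 0.5 × 5.04 × 1.99² = 9.98 mA.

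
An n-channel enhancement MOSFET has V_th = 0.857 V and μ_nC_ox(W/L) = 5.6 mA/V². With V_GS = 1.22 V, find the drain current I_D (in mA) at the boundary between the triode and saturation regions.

I_D = 0.369 mA

At the boundary V_DS = V_ov = V_GS − V_th = 1.22 − 0.857 = 0.363 V.
I_D = ½ k_n V_ov² = 0.5 × 5.6 × 0.363² = 0.369 mA.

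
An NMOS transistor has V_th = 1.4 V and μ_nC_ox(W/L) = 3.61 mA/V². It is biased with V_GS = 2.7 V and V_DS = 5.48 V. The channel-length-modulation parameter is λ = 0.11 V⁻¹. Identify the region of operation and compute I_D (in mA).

V_ov = V_GS − V_th = 2.7 − 1.4 = 1.3 V.
Since V_DS = 5.48 V ≥ V_ov = 1.3 V, the device is in saturation.
I_D = ½ k_n V_ov² (1 + λ V_DS) = 0.5 × 3.61 × 1.3² × (1 + 0.11 × 5.48) = 4.89 mA.

Saturation; I_D = 4.89 mA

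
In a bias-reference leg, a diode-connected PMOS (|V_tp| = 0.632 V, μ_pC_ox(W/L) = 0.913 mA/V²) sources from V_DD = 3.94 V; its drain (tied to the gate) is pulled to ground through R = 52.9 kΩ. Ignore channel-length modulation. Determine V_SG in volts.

With gate tied to drain, V_SG = V_SD ≥ V_SG − |V_tp|, so the device is in saturation.
KCL at the drain: ½ k_p (V_SG − |V_tp|)² = (V_DD − V_SG)/R.
Let x = V_SG − 0.632. Then 24.1 x² + x − 3.308 = 0, giving x = 0.35 V (positive root), so V_SG = 0.982 V.
I_D = (V_DD − V_SG)/R = (3.94 − 0.982) / 52.9 = 0.0559 mA.

V_SG = 0.982 V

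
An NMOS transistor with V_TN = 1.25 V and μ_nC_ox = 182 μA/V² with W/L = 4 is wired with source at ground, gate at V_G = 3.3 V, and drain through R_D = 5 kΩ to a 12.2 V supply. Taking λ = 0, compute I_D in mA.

V_GS = V_G = 3.3 V, so V_ov = 3.3 − 1.25 = 2.05 V.
k_n = μ_nC_ox · (W/L) = 0.728 mA/V².
Assume saturation: I_D = ½ k_n V_ov² = 0.5 × 0.728 × 2.05² = 1.53 mA, giving V_DS = V_DD − I_D R_D = 12.2 − 1.53 × 5 = 4.55 V.
V_DS = 4.55 V ≥ V_ov = 2.05 V, confirming saturation.

I_D = 1.53 mA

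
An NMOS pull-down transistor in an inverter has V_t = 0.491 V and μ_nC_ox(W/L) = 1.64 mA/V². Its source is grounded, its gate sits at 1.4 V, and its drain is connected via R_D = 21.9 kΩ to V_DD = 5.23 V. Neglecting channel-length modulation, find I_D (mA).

V_GS = V_G = 1.4 V, so V_ov = 1.4 − 0.491 = 0.909 V.
Assume saturation: I_D = ½ k_n V_ov² = 0.5 × 1.64 × 0.909² = 0.678 mA, giving V_DS = V_DD − I_D R_D = 5.23 − 0.678 × 21.9 = -9.61 V.
But -9.61 V < V_ov = 0.909 V, so the device is actually in triode.
In triode I_D = k_n[V_ov V_DS − ½ V_DS²] and I_D = (V_DD − V_DS)/R_D. Equating: 18 V_DS² − 33.65 V_DS + 5.23 = 0, giving V_DS = 0.171 V (the root below V_ov).
I_D = (5.23 − 0.171) / 21.9 = 0.231 mA.

I_D = 0.231 mA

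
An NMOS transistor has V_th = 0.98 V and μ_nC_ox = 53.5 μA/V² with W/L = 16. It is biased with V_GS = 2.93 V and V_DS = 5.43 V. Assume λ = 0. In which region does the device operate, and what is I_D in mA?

Saturation; I_D = 1.63 mA

k_n = μ_nC_ox · (W/L) = 0.856 mA/V².
V_ov = V_GS − V_th = 2.93 − 0.98 = 1.95 V.
Since V_DS = 5.43 V ≥ V_ov = 1.95 V, the device is in saturation.
I_D = ½ k_n V_ov² = 0.5 × 0.856 × 1.95² = 1.63 mA.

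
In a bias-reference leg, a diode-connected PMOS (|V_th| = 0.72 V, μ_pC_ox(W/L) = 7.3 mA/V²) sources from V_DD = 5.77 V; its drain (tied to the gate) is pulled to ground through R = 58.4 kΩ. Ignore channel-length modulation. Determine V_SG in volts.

With gate tied to drain, V_SG = V_SD ≥ V_SG − |V_th|, so the device is in saturation.
KCL at the drain: ½ k_p (V_SG − |V_th|)² = (V_DD − V_SG)/R.
Let x = V_SG − 0.72. Then 213 x² + x − 5.05 = 0, giving x = 0.152 V (positive root), so V_SG = 0.872 V.
I_D = (V_DD − V_SG)/R = (5.77 − 0.872) / 58.4 = 0.0839 mA.

V_SG = 0.872 V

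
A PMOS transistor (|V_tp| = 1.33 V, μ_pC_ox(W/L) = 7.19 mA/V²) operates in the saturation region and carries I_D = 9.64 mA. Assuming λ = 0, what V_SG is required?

In saturation I_D = ½ k_p (V_SG − |V_tp|)², so V_SG − |V_tp| = √(2 I_D / k_p) = √(2 × 9.64 / 7.19) = 1.64 V.
V_SG = 1.33 + 1.64 = 2.97 V.

V_SG = 2.97 V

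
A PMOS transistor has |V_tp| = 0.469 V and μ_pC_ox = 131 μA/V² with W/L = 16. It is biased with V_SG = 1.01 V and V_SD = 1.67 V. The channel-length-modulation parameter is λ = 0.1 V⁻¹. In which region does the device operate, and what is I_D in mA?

Saturation; I_D = 0.358 mA

k_p = μ_pC_ox · (W/L) = 2.096 mA/V².
V_ov = V_SG − |V_tp| = 1.01 − 0.469 = 0.541 V.
Since V_SD = 1.67 V ≥ V_ov = 0.541 V, the device is in saturation.
I_D = ½ k_p V_ov² (1 + λ V_SD) = 0.5 × 2.096 × 0.541² × (1 + 0.1 × 1.67) = 0.358 mA.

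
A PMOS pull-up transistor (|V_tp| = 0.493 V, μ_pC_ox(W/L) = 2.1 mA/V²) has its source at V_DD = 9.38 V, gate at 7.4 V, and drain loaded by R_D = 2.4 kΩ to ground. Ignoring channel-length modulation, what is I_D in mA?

V_SG = V_DD − V_G = 9.38 − 7.4 = 1.98 V, so V_ov = 1.98 − 0.493 = 1.49 V.
Assume saturation: I_D = ½ k_p V_ov² = 0.5 × 2.1 × 1.49² = 2.32 mA, giving V_SD = V_DD − I_D R_D = 9.38 − 2.32 × 2.4 = 3.81 V.
V_SD = 3.81 V ≥ V_ov = 1.49 V, confirming saturation.

I_D = 2.32 mA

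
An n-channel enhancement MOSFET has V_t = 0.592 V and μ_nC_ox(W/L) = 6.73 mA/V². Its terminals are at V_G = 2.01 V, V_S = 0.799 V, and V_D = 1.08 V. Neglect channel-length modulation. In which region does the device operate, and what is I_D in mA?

Triode; I_D = 0.905 mA

V_GS = V_G − V_S = 2.01 − 0.799 = 1.21 V; V_DS = V_D − V_S = 1.08 − 0.799 = 0.281 V.
V_ov = V_GS − V_t = 1.21 − 0.592 = 0.619 V.
Since V_DS = 0.281 V < V_ov = 0.619 V, the device is in the triode region.
I_D = k_n [V_ov · V_DS − ½ V_DS²] = 6.73 × [0.619 × 0.281 − 0.5 × 0.281²] = 0.905 mA.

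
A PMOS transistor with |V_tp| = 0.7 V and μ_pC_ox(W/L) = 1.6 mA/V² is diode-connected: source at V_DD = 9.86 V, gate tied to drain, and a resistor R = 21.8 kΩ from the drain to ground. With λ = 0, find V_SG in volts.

With gate tied to drain, V_SG = V_SD ≥ V_SG − |V_tp|, so the device is in saturation.
KCL at the drain: ½ k_p (V_SG − |V_tp|)² = (V_DD − V_SG)/R.
Let x = V_SG − 0.7. Then 17.4 x² + x − 9.16 = 0, giving x = 0.697 V (positive root), so V_SG = 1.4 V.
I_D = (V_DD − V_SG)/R = (9.86 − 1.4) / 21.8 = 0.388 mA.

V_SG = 1.40 V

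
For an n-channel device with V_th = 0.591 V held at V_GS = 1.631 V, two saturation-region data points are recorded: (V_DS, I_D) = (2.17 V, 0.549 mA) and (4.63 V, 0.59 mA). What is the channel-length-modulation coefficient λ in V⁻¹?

With V_GS fixed, I_D ∝ (1 + λ V_DS) in saturation, so I_D2/I_D1 = (1 + λ V_DS2)/(1 + λ V_DS1).
0.59/0.549 = 1.075 = (1 + 4.63 λ)/(1 + 2.17 λ).
Solving: λ (I_D1 V_DS2 − I_D2 V_DS1) = I_D2 − I_D1, so λ = (0.59 − 0.549) / (0.549 × 4.63 − 0.59 × 2.17) = 0.041 / 1.26 = 0.0325 V⁻¹.

λ = 0.0325 V⁻¹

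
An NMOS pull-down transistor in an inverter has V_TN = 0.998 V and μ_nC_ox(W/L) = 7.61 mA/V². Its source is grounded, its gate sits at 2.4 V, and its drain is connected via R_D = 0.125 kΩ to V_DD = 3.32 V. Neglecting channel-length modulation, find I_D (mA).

V_GS = V_G = 2.4 V, so V_ov = 2.4 − 0.998 = 1.4 V.
Assume saturation: I_D = ½ k_n V_ov² = 0.5 × 7.61 × 1.4² = 7.48 mA, giving V_DS = V_DD − I_D R_D = 3.32 − 7.48 × 0.125 = 2.39 V.
V_DS = 2.39 V ≥ V_ov = 1.4 V, confirming saturation.

I_D = 7.48 mA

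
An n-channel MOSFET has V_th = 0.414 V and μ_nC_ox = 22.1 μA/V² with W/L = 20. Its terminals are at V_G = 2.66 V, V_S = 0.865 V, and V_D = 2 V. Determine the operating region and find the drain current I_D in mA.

V_GS = V_G − V_S = 2.66 − 0.865 = 1.8 V; V_DS = V_D − V_S = 2 − 0.865 = 1.14 V.
k_n = μ_nC_ox · (W/L) = 0.442 mA/V².
V_ov = V_GS − V_th = 1.8 − 0.414 = 1.38 V.
Since V_DS = 1.14 V < V_ov = 1.38 V, the device is in the triode region.
I_D = k_n [V_ov · V_DS − ½ V_DS²] = 0.442 × [1.38 × 1.14 − 0.5 × 1.14²] = 0.408 mA.

Triode; I_D = 0.408 mA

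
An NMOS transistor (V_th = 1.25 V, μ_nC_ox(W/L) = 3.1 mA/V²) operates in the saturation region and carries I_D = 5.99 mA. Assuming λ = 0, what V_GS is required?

In saturation I_D = ½ k_n (V_GS − V_th)², so V_GS − V_th = √(2 I_D / k_n) = √(2 × 5.99 / 3.1) = 1.97 V.
V_GS = 1.25 + 1.97 = 3.22 V.

V_GS = 3.22 V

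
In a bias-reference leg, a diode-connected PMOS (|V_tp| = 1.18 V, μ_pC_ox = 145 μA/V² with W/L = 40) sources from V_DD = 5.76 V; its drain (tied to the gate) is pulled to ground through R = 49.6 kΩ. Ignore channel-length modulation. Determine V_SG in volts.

V_SG = 1.35 V

With gate tied to drain, V_SG = V_SD ≥ V_SG − |V_tp|, so the device is in saturation.
k_p = μ_pC_ox · (W/L) = 5.8 mA/V².
KCL at the drain: ½ k_p (V_SG − |V_tp|)² = (V_DD − V_SG)/R.
Let x = V_SG − 1.18. Then 144 x² + x − 4.58 = 0, giving x = 0.175 V (positive root), so V_SG = 1.35 V.
I_D = (V_DD − V_SG)/R = (5.76 − 1.35) / 49.6 = 0.0888 mA.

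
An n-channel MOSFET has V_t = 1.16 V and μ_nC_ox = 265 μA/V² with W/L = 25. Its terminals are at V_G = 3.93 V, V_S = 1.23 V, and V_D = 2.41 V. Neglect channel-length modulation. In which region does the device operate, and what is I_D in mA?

Triode; I_D = 7.43 mA

V_GS = V_G − V_S = 3.93 − 1.23 = 2.7 V; V_DS = V_D − V_S = 2.41 − 1.23 = 1.18 V.
k_n = μ_nC_ox · (W/L) = 6.625 mA/V².
V_ov = V_GS − V_t = 2.7 − 1.16 = 1.54 V.
Since V_DS = 1.18 V < V_ov = 1.54 V, the device is in the triode region.
I_D = k_n [V_ov · V_DS − ½ V_DS²] = 6.625 × [1.54 × 1.18 − 0.5 × 1.18²] = 7.43 mA.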